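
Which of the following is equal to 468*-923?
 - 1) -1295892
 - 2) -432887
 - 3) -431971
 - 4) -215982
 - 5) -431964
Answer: 5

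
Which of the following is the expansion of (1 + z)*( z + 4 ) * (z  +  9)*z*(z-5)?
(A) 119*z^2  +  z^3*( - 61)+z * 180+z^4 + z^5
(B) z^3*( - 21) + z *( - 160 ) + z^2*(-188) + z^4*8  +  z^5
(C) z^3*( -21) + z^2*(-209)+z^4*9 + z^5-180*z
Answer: C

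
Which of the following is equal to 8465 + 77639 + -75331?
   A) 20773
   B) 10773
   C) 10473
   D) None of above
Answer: B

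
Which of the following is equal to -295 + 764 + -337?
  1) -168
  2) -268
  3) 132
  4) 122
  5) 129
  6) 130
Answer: 3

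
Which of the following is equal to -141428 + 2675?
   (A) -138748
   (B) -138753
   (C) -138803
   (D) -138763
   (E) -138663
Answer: B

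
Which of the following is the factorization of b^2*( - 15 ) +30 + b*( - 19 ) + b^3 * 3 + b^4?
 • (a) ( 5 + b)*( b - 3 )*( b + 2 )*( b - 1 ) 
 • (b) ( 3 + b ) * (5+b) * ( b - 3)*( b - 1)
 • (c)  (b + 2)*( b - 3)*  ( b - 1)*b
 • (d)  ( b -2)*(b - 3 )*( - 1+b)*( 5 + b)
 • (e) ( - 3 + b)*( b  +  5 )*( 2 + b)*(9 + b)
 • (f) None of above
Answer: a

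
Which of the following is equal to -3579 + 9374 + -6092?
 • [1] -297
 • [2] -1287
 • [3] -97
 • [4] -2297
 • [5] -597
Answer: 1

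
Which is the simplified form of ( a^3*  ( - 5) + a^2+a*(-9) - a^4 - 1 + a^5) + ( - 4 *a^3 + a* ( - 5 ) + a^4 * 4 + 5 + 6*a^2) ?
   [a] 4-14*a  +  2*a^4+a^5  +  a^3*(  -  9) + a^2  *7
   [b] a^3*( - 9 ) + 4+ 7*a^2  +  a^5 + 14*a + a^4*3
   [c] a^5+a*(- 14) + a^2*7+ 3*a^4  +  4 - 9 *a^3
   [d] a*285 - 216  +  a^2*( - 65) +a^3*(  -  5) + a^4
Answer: c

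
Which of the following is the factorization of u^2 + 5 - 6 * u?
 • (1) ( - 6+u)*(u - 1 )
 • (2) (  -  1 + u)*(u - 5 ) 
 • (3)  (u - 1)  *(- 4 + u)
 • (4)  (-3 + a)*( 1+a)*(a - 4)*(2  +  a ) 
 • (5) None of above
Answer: 2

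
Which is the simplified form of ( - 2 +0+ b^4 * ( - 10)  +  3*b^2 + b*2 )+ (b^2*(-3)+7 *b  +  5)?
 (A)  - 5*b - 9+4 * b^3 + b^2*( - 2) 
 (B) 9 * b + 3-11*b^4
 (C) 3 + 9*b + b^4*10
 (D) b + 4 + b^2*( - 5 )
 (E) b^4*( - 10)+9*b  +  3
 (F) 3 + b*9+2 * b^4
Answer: E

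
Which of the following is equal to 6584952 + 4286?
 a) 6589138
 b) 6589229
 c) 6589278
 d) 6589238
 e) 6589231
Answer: d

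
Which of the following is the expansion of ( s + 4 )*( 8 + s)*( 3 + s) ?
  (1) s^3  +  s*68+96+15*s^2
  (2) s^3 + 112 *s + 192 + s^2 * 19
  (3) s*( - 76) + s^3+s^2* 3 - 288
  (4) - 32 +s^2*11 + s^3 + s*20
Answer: 1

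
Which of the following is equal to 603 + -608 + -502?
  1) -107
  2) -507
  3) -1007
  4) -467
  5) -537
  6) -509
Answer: 2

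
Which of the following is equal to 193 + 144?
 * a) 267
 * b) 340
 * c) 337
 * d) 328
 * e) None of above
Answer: c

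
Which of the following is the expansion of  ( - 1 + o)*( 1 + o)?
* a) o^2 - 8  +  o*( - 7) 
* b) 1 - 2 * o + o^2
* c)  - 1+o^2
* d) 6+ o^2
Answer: c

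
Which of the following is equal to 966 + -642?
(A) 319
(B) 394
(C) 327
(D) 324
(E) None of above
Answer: D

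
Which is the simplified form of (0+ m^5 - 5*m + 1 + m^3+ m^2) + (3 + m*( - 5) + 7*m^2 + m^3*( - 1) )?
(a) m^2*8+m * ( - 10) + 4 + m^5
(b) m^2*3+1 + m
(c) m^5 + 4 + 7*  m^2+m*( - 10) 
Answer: a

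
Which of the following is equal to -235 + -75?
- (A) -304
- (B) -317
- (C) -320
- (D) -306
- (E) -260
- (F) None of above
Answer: F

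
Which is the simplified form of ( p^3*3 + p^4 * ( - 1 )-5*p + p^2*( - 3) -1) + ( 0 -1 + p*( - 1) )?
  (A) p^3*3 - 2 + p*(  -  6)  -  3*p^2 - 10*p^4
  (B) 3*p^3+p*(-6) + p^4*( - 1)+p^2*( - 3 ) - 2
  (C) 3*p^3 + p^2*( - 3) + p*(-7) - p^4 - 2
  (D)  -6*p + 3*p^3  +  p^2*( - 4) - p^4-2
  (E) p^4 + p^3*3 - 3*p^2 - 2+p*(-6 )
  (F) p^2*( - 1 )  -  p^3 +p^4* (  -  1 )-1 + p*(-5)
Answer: B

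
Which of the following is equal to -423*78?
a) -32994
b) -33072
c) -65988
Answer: a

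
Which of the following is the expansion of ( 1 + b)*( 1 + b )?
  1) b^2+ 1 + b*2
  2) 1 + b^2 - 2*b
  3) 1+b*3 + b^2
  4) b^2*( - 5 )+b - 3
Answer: 1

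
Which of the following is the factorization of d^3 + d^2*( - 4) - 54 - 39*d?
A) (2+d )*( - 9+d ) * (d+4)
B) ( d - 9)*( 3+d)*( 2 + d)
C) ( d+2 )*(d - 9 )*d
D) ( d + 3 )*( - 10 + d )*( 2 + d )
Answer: B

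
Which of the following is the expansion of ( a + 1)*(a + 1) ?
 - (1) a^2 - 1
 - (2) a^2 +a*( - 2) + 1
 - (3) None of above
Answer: 3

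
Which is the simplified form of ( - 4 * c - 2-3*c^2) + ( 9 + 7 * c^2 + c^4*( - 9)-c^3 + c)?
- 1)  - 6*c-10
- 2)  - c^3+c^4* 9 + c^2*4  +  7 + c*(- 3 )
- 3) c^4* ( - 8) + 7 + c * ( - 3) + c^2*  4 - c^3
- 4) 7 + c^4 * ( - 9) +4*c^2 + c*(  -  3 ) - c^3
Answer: 4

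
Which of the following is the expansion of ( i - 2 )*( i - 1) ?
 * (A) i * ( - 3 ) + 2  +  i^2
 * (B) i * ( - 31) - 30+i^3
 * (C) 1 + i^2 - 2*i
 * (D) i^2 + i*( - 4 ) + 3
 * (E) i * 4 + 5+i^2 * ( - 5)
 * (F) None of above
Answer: A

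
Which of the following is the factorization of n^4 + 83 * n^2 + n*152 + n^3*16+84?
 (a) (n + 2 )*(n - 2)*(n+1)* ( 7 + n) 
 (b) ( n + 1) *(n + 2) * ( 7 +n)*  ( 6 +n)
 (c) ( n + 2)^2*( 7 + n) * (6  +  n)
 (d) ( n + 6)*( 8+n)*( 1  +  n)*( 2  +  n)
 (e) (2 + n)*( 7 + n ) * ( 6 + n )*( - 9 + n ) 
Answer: b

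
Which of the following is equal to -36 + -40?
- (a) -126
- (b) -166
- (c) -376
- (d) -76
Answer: d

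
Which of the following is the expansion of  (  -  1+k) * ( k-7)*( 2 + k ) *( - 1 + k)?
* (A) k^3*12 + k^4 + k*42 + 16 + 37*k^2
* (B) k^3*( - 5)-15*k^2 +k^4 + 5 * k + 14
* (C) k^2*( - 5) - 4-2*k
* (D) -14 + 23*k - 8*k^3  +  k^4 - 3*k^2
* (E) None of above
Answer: E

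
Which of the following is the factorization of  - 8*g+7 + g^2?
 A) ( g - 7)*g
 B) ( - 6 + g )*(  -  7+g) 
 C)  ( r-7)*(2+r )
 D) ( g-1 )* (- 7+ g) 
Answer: D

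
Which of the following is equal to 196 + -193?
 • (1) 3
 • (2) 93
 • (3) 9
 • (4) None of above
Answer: 1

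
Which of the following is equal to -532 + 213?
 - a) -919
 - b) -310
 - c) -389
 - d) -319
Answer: d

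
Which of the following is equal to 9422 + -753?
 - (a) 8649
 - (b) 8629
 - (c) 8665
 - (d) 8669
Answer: d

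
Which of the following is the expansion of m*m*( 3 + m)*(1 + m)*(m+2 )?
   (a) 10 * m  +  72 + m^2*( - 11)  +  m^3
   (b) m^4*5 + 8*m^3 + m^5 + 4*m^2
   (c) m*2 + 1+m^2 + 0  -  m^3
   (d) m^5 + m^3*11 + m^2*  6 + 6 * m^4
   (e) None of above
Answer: d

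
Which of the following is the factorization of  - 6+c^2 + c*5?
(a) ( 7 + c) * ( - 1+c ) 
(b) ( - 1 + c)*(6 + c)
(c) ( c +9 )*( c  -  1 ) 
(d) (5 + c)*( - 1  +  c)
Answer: b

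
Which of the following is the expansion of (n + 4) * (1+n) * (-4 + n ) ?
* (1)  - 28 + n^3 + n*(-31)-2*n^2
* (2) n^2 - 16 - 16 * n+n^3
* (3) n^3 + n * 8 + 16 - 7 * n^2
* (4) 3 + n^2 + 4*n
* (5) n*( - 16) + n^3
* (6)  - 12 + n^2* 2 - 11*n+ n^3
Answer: 2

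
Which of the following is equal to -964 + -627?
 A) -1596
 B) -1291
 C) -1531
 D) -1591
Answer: D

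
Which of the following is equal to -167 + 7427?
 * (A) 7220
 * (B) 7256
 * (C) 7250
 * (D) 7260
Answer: D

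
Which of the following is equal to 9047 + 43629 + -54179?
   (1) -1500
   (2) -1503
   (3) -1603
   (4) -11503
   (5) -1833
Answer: 2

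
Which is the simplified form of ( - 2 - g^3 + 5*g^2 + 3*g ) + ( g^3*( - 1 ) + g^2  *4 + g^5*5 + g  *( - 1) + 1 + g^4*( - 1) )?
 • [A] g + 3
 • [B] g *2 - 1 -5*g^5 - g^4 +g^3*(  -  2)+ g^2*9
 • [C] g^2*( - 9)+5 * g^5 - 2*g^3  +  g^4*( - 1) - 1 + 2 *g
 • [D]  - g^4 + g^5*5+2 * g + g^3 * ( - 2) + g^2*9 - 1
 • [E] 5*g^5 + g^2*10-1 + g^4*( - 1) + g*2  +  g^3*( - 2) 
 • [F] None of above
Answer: D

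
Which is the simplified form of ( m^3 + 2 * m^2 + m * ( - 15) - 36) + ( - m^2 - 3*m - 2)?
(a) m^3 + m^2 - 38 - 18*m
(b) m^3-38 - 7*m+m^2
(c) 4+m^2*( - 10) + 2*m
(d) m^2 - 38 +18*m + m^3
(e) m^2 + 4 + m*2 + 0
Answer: a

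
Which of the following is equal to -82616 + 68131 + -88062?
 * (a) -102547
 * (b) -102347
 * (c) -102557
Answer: a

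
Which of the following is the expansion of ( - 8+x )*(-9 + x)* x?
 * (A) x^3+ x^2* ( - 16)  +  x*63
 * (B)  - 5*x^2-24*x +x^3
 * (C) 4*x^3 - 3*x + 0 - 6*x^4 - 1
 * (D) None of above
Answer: D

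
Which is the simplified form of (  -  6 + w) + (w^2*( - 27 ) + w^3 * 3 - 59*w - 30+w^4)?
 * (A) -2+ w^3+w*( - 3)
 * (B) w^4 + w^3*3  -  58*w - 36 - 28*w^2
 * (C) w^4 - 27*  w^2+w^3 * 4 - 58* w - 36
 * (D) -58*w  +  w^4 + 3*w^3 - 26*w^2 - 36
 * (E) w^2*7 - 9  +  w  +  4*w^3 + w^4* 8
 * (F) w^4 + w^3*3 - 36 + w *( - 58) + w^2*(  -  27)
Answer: F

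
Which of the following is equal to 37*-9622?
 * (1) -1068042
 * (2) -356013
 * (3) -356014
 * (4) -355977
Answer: 3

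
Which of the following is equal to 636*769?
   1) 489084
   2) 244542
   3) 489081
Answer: 1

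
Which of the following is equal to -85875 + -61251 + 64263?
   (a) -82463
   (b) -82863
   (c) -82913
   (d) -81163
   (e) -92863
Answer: b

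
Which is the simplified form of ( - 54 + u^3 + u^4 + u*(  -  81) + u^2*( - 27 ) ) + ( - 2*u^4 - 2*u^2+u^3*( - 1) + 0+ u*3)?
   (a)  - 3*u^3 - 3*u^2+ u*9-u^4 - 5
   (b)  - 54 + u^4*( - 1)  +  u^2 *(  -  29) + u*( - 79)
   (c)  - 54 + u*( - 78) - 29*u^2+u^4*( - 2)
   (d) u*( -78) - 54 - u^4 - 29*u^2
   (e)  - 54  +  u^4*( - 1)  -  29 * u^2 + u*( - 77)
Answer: d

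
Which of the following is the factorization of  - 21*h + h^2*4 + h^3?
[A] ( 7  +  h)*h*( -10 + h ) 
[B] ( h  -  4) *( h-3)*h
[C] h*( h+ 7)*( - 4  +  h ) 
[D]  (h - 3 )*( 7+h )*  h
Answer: D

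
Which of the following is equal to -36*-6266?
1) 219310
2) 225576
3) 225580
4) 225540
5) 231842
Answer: 2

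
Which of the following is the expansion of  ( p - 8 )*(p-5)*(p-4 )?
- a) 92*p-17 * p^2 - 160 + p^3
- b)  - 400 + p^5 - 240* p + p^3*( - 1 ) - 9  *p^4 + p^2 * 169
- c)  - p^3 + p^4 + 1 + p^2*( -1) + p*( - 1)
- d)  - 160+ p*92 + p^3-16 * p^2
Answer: a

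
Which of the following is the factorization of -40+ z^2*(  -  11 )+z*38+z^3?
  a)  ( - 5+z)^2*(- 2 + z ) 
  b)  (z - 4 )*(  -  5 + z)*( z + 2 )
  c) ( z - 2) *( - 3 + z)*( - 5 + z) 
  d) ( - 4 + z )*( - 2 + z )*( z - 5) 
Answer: d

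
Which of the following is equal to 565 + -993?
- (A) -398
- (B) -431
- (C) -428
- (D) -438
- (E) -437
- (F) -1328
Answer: C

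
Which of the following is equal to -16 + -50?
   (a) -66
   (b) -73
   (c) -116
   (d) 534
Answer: a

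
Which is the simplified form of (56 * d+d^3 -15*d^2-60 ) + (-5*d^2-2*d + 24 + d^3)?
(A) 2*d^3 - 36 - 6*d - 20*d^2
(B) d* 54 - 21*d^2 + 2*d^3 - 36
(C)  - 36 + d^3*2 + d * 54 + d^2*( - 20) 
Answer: C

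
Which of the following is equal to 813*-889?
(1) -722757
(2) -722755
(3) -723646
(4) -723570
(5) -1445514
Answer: 1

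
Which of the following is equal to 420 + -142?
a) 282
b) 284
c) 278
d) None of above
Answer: c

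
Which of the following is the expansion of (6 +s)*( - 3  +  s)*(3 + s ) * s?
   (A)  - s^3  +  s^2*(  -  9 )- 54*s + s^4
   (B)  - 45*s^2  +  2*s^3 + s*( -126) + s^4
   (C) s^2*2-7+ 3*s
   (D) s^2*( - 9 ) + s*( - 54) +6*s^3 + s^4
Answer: D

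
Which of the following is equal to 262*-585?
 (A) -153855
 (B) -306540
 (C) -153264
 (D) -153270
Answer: D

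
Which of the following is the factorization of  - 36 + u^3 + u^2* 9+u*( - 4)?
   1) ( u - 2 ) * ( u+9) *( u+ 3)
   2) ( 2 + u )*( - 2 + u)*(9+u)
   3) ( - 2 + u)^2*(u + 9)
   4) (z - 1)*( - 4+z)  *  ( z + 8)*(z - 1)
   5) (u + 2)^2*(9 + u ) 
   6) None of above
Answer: 2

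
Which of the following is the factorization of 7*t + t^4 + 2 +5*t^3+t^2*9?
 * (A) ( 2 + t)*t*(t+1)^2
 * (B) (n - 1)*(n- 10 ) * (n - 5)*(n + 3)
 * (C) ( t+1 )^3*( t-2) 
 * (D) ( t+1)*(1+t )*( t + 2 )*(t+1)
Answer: D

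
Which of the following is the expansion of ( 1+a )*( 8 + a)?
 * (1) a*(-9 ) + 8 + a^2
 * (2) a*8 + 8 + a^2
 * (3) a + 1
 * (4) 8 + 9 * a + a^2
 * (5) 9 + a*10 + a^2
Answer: 4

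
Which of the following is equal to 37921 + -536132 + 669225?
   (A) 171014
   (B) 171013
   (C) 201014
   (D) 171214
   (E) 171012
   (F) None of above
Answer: A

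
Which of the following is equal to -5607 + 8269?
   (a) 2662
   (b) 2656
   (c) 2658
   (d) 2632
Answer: a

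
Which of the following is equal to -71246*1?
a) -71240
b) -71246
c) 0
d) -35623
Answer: b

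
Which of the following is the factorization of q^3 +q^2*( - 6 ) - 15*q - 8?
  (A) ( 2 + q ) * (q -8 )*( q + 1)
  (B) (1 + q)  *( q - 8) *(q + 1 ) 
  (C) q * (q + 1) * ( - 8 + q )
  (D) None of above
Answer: B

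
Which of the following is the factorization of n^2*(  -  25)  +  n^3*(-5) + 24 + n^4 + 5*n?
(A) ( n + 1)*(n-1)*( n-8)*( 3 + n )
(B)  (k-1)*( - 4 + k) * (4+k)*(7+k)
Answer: A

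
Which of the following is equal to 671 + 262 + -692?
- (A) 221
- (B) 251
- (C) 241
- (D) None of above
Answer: C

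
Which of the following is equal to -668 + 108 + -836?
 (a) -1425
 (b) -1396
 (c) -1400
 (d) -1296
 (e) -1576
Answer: b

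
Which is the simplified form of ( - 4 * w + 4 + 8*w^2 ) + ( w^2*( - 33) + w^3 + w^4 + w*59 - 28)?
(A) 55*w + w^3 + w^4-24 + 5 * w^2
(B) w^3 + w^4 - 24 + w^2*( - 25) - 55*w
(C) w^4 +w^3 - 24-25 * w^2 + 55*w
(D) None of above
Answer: C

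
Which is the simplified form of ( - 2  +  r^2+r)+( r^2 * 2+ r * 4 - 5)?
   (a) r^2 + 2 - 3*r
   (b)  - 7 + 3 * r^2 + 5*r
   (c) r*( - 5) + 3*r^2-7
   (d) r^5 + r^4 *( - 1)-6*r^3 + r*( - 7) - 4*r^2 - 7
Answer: b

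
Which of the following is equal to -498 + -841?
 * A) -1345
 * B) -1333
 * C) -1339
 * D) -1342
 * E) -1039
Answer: C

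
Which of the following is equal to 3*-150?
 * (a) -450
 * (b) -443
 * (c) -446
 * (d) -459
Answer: a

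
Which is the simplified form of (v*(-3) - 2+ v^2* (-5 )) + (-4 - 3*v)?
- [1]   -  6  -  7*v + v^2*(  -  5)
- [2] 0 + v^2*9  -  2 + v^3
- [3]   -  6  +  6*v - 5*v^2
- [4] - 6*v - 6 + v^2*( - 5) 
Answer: 4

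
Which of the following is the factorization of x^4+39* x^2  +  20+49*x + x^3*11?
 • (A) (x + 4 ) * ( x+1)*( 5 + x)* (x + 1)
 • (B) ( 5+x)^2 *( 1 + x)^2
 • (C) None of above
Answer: A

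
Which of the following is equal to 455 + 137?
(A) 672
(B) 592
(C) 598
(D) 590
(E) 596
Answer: B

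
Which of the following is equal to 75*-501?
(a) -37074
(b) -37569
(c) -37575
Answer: c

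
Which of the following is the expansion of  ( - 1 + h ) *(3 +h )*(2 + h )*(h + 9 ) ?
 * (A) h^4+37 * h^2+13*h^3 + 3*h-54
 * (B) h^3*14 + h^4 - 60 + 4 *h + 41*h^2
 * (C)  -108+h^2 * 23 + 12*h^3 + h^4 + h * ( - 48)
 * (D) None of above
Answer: A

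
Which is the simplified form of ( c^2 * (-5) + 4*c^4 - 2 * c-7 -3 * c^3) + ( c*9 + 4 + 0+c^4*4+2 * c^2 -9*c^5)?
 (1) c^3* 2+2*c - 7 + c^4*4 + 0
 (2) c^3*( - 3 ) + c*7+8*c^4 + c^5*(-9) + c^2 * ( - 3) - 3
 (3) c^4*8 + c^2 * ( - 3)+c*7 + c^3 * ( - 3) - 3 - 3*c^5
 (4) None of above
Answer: 2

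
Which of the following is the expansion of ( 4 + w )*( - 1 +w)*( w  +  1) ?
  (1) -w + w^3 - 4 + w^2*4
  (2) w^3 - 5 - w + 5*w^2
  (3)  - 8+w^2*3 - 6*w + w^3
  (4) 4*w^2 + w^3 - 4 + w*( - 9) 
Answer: 1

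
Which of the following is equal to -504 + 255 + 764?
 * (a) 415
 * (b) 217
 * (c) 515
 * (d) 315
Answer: c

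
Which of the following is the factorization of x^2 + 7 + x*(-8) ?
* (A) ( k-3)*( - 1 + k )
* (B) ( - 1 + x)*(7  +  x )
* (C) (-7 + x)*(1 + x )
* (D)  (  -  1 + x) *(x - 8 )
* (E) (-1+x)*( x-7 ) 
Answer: E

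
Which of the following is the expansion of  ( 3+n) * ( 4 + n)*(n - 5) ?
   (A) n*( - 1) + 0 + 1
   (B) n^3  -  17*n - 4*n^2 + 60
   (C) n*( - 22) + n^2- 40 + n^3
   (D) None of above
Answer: D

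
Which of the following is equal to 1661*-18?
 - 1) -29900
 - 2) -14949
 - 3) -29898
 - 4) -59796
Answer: 3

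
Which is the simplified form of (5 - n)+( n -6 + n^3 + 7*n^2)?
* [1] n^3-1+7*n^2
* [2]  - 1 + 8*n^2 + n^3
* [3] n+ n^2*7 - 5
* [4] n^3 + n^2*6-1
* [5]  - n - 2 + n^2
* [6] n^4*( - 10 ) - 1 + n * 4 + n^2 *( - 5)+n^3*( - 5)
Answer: 1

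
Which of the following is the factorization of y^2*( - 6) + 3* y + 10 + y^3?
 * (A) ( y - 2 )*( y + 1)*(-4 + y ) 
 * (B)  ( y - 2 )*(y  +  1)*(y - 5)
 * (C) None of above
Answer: B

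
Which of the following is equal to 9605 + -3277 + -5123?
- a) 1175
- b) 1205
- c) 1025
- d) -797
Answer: b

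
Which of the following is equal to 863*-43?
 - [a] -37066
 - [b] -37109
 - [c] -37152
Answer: b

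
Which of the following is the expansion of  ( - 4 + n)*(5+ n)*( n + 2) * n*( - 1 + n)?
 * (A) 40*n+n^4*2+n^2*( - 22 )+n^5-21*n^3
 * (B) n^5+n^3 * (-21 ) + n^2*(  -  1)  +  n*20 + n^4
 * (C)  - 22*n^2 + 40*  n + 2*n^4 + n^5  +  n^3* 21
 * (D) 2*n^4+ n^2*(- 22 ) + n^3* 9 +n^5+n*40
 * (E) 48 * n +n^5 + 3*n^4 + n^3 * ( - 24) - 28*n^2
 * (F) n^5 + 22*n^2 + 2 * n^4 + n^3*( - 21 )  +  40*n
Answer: A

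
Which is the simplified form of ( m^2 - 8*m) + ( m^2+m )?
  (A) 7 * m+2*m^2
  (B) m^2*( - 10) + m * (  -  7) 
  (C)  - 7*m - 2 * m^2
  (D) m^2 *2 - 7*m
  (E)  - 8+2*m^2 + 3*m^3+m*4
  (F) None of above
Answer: D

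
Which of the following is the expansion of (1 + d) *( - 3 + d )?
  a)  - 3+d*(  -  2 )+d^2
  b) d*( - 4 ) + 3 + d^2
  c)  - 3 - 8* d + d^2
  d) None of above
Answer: a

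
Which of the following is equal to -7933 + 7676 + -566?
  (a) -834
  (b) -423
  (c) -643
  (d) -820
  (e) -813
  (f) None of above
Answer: f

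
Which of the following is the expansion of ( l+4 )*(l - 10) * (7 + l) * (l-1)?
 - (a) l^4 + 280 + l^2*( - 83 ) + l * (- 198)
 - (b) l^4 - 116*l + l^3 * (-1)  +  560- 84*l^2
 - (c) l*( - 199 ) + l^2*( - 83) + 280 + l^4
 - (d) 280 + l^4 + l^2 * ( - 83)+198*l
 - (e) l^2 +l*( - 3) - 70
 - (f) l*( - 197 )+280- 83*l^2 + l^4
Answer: a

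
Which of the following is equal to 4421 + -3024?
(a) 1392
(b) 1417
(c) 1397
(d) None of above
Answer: c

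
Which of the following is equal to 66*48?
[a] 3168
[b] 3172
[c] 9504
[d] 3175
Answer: a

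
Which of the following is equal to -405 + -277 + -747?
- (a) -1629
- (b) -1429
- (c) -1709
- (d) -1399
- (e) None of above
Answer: b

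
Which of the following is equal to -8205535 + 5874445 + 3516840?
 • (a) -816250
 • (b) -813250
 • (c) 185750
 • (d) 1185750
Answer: d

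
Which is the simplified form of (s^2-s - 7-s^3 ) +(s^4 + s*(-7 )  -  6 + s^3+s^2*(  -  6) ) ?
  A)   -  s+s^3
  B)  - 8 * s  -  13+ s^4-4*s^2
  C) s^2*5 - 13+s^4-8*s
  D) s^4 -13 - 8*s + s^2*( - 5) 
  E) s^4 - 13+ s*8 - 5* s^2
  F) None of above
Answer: D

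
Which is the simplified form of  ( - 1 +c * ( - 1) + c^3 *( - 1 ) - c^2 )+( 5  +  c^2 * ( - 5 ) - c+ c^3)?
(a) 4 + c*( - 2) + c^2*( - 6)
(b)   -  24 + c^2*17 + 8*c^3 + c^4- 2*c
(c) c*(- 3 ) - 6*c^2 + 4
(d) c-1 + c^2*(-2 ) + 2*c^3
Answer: a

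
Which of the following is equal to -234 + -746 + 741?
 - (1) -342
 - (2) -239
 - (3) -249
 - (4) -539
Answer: 2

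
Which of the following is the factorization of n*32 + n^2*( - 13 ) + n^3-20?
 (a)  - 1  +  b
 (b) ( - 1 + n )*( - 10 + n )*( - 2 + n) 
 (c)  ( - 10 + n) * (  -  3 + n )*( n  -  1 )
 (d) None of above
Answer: b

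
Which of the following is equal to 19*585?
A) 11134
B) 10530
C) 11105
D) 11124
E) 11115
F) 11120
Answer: E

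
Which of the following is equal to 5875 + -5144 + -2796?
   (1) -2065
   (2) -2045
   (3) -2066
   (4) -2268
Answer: 1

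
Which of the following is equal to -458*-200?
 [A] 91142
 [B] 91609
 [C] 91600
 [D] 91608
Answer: C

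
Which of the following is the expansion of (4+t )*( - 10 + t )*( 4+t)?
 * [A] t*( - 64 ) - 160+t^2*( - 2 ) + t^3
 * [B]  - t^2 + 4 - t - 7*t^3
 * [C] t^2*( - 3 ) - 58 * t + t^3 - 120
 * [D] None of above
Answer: A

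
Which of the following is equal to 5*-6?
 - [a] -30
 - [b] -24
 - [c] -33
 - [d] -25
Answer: a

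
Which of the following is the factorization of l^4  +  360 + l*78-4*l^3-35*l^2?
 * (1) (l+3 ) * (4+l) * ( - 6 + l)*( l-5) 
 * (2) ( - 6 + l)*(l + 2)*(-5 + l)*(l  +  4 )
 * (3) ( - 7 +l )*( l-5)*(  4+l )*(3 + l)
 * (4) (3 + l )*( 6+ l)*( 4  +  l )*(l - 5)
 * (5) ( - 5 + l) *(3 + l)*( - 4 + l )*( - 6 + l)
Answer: 1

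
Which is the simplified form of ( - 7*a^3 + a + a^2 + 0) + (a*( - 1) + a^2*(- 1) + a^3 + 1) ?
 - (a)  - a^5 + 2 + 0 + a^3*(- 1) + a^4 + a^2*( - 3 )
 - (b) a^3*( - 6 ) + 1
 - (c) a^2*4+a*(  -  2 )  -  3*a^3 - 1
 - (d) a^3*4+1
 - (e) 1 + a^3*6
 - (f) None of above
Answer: b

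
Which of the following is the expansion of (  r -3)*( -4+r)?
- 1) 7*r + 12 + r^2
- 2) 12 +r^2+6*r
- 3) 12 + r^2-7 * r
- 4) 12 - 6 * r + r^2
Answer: 3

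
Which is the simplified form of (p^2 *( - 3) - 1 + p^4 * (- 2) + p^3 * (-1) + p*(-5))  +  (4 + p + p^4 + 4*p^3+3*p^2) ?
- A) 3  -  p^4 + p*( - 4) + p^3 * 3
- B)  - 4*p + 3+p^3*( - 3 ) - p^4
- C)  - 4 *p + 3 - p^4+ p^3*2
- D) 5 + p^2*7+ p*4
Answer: A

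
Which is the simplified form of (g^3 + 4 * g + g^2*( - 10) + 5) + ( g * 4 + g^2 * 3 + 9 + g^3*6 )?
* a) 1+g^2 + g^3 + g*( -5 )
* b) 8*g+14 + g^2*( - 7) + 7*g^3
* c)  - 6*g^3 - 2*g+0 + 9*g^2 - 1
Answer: b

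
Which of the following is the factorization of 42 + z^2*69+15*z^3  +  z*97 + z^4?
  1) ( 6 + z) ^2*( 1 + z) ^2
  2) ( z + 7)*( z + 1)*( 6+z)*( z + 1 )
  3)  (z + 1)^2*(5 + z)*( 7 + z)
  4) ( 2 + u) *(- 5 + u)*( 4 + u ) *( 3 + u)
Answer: 2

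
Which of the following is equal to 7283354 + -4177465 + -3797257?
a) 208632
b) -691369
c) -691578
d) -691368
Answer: d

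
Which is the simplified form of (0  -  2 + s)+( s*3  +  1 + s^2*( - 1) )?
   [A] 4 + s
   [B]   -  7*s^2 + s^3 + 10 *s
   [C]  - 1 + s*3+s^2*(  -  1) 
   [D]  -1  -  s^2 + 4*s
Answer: D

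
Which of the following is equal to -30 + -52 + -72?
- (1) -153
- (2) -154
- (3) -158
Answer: 2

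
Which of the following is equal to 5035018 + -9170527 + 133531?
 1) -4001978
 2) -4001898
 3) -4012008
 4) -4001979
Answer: 1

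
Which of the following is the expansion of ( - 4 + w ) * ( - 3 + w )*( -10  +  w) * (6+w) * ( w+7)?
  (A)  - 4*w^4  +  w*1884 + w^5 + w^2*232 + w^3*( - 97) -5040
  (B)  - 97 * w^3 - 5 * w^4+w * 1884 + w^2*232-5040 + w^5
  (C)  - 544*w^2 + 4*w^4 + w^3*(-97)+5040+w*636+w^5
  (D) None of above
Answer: A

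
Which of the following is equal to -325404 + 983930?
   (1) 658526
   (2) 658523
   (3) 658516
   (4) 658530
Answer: 1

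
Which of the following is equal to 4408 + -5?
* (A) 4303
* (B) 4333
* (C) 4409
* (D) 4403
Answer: D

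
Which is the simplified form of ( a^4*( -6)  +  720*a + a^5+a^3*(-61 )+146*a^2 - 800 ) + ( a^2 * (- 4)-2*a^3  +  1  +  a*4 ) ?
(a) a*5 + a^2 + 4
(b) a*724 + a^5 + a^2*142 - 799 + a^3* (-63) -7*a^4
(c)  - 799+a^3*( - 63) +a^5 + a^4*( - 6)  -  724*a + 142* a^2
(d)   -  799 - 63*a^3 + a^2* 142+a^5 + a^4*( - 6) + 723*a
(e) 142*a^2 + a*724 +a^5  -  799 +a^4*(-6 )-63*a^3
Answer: e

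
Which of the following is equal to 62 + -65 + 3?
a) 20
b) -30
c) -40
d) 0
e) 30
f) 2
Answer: d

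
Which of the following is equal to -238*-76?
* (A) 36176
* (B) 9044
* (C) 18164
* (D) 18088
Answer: D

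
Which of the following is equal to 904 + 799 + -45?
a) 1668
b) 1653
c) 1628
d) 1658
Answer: d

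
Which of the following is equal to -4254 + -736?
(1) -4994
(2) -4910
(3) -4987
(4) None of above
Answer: 4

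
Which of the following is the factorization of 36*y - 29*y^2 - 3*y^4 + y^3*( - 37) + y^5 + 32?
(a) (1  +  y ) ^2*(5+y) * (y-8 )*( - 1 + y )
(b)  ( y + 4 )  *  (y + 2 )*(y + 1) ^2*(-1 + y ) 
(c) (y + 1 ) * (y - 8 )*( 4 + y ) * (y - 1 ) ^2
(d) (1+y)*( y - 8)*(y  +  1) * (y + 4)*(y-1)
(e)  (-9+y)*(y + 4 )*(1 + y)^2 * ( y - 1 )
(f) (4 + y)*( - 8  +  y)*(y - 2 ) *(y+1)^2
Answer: d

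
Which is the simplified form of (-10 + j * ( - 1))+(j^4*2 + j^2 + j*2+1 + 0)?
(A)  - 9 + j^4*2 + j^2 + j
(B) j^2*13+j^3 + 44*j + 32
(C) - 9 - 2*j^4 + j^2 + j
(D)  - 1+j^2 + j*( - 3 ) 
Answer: A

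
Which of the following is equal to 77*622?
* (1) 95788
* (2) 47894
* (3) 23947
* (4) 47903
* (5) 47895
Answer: 2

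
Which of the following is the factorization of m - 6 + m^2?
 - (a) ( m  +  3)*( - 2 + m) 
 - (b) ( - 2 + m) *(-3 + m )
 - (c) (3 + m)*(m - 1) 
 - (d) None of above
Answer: a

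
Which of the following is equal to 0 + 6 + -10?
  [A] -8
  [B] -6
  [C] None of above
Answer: C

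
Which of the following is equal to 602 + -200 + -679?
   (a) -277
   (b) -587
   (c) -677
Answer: a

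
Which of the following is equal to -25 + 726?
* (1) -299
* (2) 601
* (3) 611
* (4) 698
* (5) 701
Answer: 5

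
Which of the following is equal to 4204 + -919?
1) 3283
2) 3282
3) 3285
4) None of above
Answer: 3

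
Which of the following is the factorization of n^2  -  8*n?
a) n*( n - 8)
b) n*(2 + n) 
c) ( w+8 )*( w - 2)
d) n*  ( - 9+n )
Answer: a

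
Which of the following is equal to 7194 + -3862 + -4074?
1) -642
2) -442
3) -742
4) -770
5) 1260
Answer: 3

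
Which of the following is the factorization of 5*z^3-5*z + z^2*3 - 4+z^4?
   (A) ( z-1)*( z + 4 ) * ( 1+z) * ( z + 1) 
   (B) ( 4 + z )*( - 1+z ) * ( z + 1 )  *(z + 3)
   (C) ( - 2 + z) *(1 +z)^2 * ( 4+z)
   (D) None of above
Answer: A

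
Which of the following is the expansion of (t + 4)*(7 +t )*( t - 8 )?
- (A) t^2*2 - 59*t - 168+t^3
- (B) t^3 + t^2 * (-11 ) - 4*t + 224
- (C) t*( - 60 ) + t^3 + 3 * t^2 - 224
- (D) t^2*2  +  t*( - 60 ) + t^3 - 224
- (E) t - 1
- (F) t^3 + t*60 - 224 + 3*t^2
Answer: C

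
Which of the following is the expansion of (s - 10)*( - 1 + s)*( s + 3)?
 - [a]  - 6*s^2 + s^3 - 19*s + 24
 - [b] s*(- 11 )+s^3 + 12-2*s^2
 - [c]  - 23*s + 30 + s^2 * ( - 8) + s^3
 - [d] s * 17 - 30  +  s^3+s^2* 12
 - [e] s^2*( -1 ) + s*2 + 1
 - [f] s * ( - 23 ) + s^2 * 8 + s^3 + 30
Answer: c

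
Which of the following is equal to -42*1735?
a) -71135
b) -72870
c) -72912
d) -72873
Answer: b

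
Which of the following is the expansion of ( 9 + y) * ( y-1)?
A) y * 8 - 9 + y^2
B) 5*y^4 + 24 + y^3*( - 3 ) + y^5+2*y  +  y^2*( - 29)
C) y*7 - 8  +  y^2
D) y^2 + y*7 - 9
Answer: A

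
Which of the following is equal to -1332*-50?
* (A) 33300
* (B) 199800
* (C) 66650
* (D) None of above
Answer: D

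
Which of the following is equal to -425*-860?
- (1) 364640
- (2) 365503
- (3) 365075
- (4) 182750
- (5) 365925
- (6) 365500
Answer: 6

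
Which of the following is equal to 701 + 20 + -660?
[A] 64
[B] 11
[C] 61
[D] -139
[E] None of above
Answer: C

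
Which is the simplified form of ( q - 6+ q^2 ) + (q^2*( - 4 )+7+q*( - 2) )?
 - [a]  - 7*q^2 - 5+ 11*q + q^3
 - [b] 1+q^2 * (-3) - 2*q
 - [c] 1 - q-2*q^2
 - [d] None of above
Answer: d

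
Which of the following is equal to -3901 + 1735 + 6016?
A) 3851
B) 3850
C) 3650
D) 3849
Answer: B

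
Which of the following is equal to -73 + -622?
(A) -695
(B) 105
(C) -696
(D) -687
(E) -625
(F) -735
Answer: A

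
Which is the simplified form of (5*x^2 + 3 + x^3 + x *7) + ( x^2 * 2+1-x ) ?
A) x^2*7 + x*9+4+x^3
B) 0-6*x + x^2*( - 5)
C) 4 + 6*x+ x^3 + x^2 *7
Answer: C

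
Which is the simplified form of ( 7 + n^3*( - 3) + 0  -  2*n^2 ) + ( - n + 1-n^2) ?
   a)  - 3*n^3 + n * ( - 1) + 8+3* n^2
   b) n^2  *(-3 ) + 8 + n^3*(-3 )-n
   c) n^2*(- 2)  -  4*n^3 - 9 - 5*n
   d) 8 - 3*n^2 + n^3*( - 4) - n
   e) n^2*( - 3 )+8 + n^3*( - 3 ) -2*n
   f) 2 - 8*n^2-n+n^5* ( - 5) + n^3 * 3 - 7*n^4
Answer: b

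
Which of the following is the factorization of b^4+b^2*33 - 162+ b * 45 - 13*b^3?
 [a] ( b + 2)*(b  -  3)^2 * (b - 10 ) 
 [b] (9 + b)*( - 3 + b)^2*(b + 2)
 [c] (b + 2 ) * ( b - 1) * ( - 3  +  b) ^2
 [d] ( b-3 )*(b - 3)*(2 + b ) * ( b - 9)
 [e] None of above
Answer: d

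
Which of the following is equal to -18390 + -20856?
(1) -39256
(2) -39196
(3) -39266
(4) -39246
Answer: 4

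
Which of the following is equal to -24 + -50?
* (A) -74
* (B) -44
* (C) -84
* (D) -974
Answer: A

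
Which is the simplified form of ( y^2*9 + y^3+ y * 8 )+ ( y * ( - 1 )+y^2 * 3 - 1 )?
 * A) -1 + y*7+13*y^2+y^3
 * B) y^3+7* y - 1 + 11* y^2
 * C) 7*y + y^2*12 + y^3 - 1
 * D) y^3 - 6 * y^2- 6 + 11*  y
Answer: C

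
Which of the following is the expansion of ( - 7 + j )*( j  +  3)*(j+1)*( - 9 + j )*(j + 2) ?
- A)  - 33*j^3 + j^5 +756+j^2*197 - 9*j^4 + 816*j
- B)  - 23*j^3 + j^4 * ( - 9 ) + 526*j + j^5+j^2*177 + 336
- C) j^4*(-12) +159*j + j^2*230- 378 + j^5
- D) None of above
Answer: D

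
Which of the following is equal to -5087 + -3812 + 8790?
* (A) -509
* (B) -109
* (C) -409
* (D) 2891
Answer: B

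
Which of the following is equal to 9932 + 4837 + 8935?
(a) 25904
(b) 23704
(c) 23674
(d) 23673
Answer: b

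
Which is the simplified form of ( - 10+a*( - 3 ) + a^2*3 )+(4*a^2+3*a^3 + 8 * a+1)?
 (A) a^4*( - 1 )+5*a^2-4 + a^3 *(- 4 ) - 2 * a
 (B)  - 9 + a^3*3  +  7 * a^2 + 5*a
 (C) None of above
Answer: B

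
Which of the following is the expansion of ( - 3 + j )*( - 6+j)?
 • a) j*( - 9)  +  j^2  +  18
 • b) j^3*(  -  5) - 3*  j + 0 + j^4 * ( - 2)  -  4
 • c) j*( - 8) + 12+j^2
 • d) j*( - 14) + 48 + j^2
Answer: a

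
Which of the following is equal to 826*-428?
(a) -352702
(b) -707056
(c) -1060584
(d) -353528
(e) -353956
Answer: d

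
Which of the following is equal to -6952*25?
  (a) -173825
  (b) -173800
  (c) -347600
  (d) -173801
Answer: b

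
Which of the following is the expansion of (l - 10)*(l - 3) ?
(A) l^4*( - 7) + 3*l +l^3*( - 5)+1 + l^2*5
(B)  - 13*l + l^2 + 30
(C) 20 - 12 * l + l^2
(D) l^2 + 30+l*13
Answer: B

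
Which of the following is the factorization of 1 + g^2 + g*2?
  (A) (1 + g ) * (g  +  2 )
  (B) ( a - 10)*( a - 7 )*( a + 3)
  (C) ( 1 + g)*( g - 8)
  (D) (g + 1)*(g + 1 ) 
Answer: D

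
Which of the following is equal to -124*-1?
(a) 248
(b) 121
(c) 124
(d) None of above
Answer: c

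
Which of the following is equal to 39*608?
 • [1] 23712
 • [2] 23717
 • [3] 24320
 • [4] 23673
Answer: 1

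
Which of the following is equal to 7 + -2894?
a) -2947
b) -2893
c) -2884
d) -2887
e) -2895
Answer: d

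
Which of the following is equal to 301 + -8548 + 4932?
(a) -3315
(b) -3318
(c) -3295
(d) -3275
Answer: a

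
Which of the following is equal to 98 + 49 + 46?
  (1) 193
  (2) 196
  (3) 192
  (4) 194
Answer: 1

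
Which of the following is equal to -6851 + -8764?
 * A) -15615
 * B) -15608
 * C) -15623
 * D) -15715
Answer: A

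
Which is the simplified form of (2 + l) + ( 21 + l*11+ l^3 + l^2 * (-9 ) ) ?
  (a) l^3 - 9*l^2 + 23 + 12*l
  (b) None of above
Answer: a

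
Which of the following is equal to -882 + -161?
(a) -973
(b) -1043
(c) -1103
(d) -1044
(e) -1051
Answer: b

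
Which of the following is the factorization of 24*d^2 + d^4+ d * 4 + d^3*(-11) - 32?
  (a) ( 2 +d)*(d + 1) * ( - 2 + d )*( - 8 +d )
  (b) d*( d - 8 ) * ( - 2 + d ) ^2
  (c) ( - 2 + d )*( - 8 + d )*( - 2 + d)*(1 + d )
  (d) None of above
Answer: c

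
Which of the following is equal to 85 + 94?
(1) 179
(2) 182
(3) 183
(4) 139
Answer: 1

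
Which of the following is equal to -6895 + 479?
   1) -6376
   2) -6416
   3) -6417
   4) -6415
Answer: 2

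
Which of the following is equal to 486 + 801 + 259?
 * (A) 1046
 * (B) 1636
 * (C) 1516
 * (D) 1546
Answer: D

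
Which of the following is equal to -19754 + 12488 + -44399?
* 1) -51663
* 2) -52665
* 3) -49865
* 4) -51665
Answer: 4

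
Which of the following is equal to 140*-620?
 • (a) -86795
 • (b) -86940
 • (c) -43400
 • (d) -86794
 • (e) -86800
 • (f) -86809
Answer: e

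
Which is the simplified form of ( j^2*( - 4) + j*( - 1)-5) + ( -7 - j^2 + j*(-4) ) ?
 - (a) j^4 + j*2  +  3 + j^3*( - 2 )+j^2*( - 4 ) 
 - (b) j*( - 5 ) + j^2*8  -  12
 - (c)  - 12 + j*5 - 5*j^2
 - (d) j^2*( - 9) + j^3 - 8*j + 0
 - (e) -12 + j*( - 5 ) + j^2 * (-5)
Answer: e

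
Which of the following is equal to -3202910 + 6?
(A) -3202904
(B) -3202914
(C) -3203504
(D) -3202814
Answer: A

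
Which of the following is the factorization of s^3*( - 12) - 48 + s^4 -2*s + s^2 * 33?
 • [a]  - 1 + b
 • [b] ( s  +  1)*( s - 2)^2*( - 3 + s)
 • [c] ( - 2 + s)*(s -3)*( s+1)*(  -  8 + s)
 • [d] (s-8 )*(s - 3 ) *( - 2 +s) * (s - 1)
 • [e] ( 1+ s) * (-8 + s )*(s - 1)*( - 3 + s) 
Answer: c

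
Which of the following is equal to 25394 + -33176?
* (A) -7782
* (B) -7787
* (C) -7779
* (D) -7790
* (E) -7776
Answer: A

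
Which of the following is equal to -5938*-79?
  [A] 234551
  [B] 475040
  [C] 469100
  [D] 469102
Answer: D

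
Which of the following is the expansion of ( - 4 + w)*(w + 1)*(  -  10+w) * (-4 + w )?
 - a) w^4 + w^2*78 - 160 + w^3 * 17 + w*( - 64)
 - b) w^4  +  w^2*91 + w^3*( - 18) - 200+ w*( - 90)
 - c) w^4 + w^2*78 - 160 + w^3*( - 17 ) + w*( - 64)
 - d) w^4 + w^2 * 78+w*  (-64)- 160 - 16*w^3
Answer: c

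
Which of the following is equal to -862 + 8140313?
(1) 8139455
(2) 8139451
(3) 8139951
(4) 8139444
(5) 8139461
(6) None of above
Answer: 2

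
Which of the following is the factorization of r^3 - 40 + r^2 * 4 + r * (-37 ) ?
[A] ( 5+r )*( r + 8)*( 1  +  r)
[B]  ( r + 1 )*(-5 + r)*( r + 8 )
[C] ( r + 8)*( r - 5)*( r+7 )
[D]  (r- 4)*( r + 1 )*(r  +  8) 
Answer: B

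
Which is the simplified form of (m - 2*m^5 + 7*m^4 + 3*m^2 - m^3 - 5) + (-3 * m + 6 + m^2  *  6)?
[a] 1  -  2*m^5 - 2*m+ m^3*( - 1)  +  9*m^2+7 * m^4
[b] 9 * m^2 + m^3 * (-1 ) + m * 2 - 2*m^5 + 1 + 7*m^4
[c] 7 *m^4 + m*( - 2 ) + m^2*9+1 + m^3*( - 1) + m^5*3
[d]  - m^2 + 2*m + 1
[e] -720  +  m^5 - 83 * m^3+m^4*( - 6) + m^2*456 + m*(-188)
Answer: a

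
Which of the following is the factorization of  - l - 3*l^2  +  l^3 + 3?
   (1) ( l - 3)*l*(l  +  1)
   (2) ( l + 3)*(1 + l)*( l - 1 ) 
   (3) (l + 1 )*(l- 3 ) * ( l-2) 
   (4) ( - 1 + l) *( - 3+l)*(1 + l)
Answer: 4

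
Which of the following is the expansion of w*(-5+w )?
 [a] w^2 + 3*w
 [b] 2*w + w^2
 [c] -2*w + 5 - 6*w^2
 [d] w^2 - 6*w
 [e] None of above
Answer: e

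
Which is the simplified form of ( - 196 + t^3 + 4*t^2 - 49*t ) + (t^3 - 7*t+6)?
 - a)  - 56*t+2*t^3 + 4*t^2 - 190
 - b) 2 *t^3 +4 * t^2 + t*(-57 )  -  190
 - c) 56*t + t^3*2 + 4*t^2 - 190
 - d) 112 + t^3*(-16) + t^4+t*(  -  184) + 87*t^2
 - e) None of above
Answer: a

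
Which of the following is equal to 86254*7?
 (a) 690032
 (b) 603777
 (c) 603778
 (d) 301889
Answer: c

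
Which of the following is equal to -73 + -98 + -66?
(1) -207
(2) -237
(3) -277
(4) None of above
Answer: 2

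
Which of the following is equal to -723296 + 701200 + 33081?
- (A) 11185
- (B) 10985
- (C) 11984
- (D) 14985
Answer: B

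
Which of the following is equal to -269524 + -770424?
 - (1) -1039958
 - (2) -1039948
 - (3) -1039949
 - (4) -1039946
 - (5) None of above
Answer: 2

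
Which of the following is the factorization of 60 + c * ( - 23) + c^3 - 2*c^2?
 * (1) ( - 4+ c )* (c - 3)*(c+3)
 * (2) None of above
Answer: 2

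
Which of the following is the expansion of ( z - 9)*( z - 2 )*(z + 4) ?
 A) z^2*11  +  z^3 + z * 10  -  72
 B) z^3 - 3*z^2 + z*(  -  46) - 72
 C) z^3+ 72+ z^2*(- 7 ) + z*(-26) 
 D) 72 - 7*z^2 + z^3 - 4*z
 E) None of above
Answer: C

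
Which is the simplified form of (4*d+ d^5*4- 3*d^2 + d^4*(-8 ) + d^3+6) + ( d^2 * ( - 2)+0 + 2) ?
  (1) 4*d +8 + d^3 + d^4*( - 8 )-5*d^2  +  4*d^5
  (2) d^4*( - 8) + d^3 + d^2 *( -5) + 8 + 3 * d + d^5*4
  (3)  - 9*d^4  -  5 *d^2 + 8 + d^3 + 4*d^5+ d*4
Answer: 1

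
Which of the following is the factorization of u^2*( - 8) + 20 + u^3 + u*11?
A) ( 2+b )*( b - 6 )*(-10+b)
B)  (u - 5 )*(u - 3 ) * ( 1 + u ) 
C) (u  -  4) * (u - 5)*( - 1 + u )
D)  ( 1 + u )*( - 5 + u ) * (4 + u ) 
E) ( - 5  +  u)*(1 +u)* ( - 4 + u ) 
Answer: E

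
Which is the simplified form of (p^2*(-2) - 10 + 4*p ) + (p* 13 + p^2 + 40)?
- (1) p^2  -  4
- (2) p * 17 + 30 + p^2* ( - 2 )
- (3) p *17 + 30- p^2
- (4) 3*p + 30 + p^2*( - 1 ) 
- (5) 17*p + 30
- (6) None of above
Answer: 3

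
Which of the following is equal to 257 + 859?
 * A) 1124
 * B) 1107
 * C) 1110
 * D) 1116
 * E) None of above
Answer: D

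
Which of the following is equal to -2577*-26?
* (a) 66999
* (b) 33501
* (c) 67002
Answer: c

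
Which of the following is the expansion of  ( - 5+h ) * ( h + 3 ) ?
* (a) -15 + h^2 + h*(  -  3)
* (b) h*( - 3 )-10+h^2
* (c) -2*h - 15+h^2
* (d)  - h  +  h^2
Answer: c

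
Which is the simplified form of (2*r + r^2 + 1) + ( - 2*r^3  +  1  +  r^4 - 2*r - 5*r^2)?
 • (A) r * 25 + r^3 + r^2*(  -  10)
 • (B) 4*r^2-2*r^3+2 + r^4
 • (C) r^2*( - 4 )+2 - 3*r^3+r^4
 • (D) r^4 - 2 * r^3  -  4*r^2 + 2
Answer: D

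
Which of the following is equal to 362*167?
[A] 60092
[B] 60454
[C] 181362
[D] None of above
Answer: B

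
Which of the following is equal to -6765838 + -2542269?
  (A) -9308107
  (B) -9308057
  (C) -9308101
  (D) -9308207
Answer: A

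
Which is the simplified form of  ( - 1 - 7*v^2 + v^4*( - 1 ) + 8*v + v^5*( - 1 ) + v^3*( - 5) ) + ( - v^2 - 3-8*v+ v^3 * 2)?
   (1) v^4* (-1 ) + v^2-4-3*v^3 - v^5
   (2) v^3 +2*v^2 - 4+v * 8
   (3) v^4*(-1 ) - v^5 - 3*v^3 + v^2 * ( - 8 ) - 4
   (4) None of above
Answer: 3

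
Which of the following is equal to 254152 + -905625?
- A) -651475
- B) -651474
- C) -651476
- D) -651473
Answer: D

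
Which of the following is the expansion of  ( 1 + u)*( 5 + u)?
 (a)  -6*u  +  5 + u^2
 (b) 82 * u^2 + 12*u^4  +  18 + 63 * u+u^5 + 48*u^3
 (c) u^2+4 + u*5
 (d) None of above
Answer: d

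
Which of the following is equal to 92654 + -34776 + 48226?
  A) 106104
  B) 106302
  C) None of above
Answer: A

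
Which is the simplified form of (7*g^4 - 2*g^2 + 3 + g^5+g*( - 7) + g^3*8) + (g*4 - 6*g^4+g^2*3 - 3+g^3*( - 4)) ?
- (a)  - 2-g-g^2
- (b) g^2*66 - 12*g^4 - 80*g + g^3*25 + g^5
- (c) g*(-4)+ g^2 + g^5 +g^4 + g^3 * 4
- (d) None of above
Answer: d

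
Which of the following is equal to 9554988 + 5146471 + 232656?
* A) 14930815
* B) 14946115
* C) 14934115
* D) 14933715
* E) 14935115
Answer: C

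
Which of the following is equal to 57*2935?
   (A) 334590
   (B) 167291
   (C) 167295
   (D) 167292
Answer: C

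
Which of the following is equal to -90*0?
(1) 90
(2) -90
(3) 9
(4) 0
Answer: 4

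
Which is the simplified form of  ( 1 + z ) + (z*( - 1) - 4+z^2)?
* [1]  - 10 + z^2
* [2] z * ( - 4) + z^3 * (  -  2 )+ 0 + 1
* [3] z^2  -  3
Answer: 3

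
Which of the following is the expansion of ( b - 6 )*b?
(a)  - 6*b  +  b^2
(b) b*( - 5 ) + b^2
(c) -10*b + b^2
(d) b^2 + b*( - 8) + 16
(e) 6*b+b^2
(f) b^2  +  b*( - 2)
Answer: a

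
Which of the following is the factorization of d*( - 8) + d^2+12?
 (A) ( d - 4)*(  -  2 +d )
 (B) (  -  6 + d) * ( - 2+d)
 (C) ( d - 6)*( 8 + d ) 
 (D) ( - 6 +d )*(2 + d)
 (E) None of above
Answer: B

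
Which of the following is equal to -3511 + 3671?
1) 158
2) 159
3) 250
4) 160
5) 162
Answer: 4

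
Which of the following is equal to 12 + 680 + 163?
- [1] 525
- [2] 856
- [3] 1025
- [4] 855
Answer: 4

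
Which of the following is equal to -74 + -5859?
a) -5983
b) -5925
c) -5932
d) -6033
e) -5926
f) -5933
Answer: f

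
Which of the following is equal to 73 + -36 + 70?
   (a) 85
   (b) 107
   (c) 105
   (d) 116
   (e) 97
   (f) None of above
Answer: b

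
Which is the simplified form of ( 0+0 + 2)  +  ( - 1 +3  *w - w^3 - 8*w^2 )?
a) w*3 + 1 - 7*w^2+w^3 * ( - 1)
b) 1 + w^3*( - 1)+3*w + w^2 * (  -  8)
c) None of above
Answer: b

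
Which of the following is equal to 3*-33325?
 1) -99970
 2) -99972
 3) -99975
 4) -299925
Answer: 3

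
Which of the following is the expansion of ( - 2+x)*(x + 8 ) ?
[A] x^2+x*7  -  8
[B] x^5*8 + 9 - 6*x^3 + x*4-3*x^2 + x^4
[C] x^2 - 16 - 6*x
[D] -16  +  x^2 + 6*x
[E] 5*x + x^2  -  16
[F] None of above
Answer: D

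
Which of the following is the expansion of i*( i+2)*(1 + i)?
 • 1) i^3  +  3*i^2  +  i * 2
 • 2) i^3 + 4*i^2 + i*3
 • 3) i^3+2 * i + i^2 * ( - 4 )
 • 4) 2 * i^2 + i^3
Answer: 1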